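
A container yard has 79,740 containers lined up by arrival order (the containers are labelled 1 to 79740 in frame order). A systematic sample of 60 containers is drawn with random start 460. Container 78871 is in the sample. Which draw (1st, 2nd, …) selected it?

k = 79740/60 = 1329
position = (78871 − 460)/1329 + 1 = 78411/1329 + 1 = 59 + 1 = 60

60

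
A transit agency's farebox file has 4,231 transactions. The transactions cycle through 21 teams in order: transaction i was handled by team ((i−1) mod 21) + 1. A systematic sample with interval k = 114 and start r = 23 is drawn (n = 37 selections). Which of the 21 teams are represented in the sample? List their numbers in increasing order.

Consecutive selections differ by k = 114, so their team numbers differ by 114 mod 21 = 9.
gcd(114, 21) = 3, so the sample visits 21/3 = 7 distinct residues mod 21.
Start 23 is team 2; the teams hit are 2, 5, 8, 11, 14, 17, 20.

2, 5, 8, 11, 14, 17, 20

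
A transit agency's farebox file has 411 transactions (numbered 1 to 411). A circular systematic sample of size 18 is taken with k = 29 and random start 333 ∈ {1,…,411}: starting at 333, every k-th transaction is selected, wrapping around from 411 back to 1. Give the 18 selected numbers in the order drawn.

Selection 1: 333
Selection 2: 333 + 29 = 362
Selection 3: 362 + 29 = 391
Selection 4: 391 + 29 = 420 → 420 − 411 = 9
Selection 5: 9 + 29 = 38
Selection 6: 38 + 29 = 67
Selection 7: 67 + 29 = 96
Selection 8: 96 + 29 = 125
Selection 9: 125 + 29 = 154
Selection 10: 154 + 29 = 183
Selection 11: 183 + 29 = 212
Selection 12: 212 + 29 = 241
Selection 13: 241 + 29 = 270
Selection 14: 270 + 29 = 299
Selection 15: 299 + 29 = 328
Selection 16: 328 + 29 = 357
Selection 17: 357 + 29 = 386
Selection 18: 386 + 29 = 415 → 415 − 411 = 4

333, 362, 391, 9, 38, 67, 96, 125, 154, 183, 212, 241, 270, 299, 328, 357, 386, 4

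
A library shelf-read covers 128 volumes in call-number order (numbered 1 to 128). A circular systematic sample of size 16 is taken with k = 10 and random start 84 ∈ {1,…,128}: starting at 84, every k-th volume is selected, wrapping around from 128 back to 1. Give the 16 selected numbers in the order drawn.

Selection 1: 84
Selection 2: 84 + 10 = 94
Selection 3: 94 + 10 = 104
Selection 4: 104 + 10 = 114
Selection 5: 114 + 10 = 124
Selection 6: 124 + 10 = 134 → 134 − 128 = 6
Selection 7: 6 + 10 = 16
Selection 8: 16 + 10 = 26
Selection 9: 26 + 10 = 36
Selection 10: 36 + 10 = 46
Selection 11: 46 + 10 = 56
Selection 12: 56 + 10 = 66
Selection 13: 66 + 10 = 76
Selection 14: 76 + 10 = 86
Selection 15: 86 + 10 = 96
Selection 16: 96 + 10 = 106

84, 94, 104, 114, 124, 6, 16, 26, 36, 46, 56, 66, 76, 86, 96, 106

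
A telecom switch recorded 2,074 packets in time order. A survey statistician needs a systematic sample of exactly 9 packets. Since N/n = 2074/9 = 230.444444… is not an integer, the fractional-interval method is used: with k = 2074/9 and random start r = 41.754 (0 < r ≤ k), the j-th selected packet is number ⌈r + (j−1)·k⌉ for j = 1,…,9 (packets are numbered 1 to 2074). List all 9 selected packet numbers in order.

42, 273, 503, 734, 964, 1194, 1425, 1655, 1886

j=1: r + 0k = 41.754 → ⌈·⌉ = 42
j=2: r + 1k = 272.198444… → ⌈·⌉ = 273
j=3: r + 2k = 502.642888… → ⌈·⌉ = 503
j=4: r + 3k = 733.087333… → ⌈·⌉ = 734
j=5: r + 4k = 963.531777… → ⌈·⌉ = 964
j=6: r + 5k = 1193.976222… → ⌈·⌉ = 1194
j=7: r + 6k = 1424.420666… → ⌈·⌉ = 1425
j=8: r + 7k = 1654.865111… → ⌈·⌉ = 1655
j=9: r + 8k = 1885.309555… → ⌈·⌉ = 1886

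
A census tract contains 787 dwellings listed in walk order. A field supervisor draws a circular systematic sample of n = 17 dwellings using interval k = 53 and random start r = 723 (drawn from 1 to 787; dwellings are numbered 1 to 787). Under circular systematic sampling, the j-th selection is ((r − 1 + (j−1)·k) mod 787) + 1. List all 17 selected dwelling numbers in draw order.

Selection 1: 723
Selection 2: 723 + 53 = 776
Selection 3: 776 + 53 = 829 → 829 − 787 = 42
Selection 4: 42 + 53 = 95
Selection 5: 95 + 53 = 148
Selection 6: 148 + 53 = 201
Selection 7: 201 + 53 = 254
Selection 8: 254 + 53 = 307
Selection 9: 307 + 53 = 360
Selection 10: 360 + 53 = 413
Selection 11: 413 + 53 = 466
Selection 12: 466 + 53 = 519
Selection 13: 519 + 53 = 572
Selection 14: 572 + 53 = 625
Selection 15: 625 + 53 = 678
Selection 16: 678 + 53 = 731
Selection 17: 731 + 53 = 784

723, 776, 42, 95, 148, 201, 254, 307, 360, 413, 466, 519, 572, 625, 678, 731, 784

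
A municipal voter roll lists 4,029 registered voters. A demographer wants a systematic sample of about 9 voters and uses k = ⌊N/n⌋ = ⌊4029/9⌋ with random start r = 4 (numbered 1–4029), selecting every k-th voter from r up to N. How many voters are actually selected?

k = ⌊4029/9⌋ = 447
Achieved size = ⌊(4029 − 4)/447⌋ + 1 = ⌊4025/447⌋ + 1 = 9 + 1 = 10
(last selection: 4 + 9×447 = 4027 ≤ 4029; next would be 4474 > 4029)

10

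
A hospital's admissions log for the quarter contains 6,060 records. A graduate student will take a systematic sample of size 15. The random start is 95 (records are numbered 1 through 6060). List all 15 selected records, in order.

k = N/n = 6060/15 = 404
record 1: 95
record 2: 95 + 404 = 499
record 3: 499 + 404 = 903
record 4: 903 + 404 = 1307
record 5: 1307 + 404 = 1711
record 6: 1711 + 404 = 2115
record 7: 2115 + 404 = 2519
record 8: 2519 + 404 = 2923
record 9: 2923 + 404 = 3327
record 10: 3327 + 404 = 3731
record 11: 3731 + 404 = 4135
record 12: 4135 + 404 = 4539
record 13: 4539 + 404 = 4943
record 14: 4943 + 404 = 5347
record 15: 5347 + 404 = 5751

95, 499, 903, 1307, 1711, 2115, 2519, 2923, 3327, 3731, 4135, 4539, 4943, 5347, 5751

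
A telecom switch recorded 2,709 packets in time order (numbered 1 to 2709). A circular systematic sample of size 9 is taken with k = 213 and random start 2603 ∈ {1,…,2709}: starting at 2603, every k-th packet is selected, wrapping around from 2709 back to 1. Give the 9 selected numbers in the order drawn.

Selection 1: 2603
Selection 2: 2603 + 213 = 2816 → 2816 − 2709 = 107
Selection 3: 107 + 213 = 320
Selection 4: 320 + 213 = 533
Selection 5: 533 + 213 = 746
Selection 6: 746 + 213 = 959
Selection 7: 959 + 213 = 1172
Selection 8: 1172 + 213 = 1385
Selection 9: 1385 + 213 = 1598

2603, 107, 320, 533, 746, 959, 1172, 1385, 1598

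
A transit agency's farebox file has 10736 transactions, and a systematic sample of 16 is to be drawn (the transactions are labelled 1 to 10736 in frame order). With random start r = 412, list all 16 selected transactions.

412, 1083, 1754, 2425, 3096, 3767, 4438, 5109, 5780, 6451, 7122, 7793, 8464, 9135, 9806, 10477

k = N/n = 10736/16 = 671
transaction 1: 412
transaction 2: 412 + 671 = 1083
transaction 3: 1083 + 671 = 1754
transaction 4: 1754 + 671 = 2425
transaction 5: 2425 + 671 = 3096
transaction 6: 3096 + 671 = 3767
transaction 7: 3767 + 671 = 4438
transaction 8: 4438 + 671 = 5109
transaction 9: 5109 + 671 = 5780
transaction 10: 5780 + 671 = 6451
transaction 11: 6451 + 671 = 7122
transaction 12: 7122 + 671 = 7793
transaction 13: 7793 + 671 = 8464
transaction 14: 8464 + 671 = 9135
transaction 15: 9135 + 671 = 9806
transaction 16: 9806 + 671 = 10477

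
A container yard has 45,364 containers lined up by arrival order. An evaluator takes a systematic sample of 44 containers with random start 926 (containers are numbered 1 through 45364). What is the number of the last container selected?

45259

k = 45364/44 = 1031
44th selection = r + (44−1)·k = 926 + 43×1031 = 926 + 44333 = 45259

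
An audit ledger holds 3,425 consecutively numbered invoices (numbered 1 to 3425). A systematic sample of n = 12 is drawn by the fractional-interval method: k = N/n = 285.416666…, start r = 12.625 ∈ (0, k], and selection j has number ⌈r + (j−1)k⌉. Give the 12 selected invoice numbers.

j=1: r + 0k = 12.625 → ⌈·⌉ = 13
j=2: r + 1k = 298.041666… → ⌈·⌉ = 299
j=3: r + 2k = 583.458333… → ⌈·⌉ = 584
j=4: r + 3k = 868.875 → ⌈·⌉ = 869
j=5: r + 4k = 1154.291666… → ⌈·⌉ = 1155
j=6: r + 5k = 1439.708333… → ⌈·⌉ = 1440
j=7: r + 6k = 1725.125 → ⌈·⌉ = 1726
j=8: r + 7k = 2010.541666… → ⌈·⌉ = 2011
j=9: r + 8k = 2295.958333… → ⌈·⌉ = 2296
j=10: r + 9k = 2581.375 → ⌈·⌉ = 2582
j=11: r + 10k = 2866.791666… → ⌈·⌉ = 2867
j=12: r + 11k = 3152.208333… → ⌈·⌉ = 3153

13, 299, 584, 869, 1155, 1440, 1726, 2011, 2296, 2582, 2867, 3153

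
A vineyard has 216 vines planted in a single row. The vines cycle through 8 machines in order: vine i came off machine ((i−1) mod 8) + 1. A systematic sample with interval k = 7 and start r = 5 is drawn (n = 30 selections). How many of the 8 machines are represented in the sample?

Consecutive selections differ by k = 7, so their machine numbers differ by 7 mod 8 = 7.
gcd(7, 8) = 1, so the sample visits 8/1 = 8 distinct residues mod 8.
Start 5 is machine 5; the machines hit are 1, 2, 3, 4, 5, 6, 7, 8.

8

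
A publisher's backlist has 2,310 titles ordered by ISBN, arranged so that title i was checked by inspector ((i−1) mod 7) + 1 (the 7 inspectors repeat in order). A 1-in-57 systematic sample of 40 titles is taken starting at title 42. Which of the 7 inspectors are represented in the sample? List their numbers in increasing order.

Consecutive selections differ by k = 57, so their inspector numbers differ by 57 mod 7 = 1.
gcd(57, 7) = 1, so the sample visits 7/1 = 7 distinct residues mod 7.
Start 42 is inspector 7; the inspectors hit are 1, 2, 3, 4, 5, 6, 7.

1, 2, 3, 4, 5, 6, 7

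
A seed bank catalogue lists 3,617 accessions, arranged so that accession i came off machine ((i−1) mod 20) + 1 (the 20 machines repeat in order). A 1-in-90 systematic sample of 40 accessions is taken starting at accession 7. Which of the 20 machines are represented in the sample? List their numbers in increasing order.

7, 17

Consecutive selections differ by k = 90, so their machine numbers differ by 90 mod 20 = 10.
gcd(90, 20) = 10, so the sample visits 20/10 = 2 distinct residues mod 20.
Start 7 is machine 7; the machines hit are 7, 17.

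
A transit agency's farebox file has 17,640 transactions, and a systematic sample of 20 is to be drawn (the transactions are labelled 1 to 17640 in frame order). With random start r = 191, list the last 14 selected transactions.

5483, 6365, 7247, 8129, 9011, 9893, 10775, 11657, 12539, 13421, 14303, 15185, 16067, 16949

k = N/n = 17640/20 = 882
7th selection = 191 + 6×882 = 5483
8th: 5483 + 882 = 6365
9th: 6365 + 882 = 7247
10th: 7247 + 882 = 8129
11th: 8129 + 882 = 9011
12th: 9011 + 882 = 9893
13th: 9893 + 882 = 10775
14th: 10775 + 882 = 11657
15th: 11657 + 882 = 12539
16th: 12539 + 882 = 13421
17th: 13421 + 882 = 14303
18th: 14303 + 882 = 15185
19th: 15185 + 882 = 16067
20th: 16067 + 882 = 16949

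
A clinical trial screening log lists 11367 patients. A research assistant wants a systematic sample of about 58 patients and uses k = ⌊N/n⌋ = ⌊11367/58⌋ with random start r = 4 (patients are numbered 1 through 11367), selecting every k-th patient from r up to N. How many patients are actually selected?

59

k = ⌊11367/58⌋ = 195
Achieved size = ⌊(11367 − 4)/195⌋ + 1 = ⌊11363/195⌋ + 1 = 58 + 1 = 59
(last selection: 4 + 58×195 = 11314 ≤ 11367; next would be 11509 > 11367)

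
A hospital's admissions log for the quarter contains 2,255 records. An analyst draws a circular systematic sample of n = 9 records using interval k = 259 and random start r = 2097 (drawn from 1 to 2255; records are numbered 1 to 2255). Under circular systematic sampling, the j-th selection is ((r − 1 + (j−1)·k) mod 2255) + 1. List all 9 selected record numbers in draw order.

Selection 1: 2097
Selection 2: 2097 + 259 = 2356 → 2356 − 2255 = 101
Selection 3: 101 + 259 = 360
Selection 4: 360 + 259 = 619
Selection 5: 619 + 259 = 878
Selection 6: 878 + 259 = 1137
Selection 7: 1137 + 259 = 1396
Selection 8: 1396 + 259 = 1655
Selection 9: 1655 + 259 = 1914

2097, 101, 360, 619, 878, 1137, 1396, 1655, 1914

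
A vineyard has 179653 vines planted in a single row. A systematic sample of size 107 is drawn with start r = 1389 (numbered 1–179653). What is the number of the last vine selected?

k = 179653/107 = 1679
107th selection = r + (107−1)·k = 1389 + 106×1679 = 1389 + 177974 = 179363

179363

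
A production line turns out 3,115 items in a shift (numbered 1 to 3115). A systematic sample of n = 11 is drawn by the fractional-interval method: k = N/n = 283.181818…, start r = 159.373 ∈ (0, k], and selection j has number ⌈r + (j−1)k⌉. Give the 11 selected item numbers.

160, 443, 726, 1009, 1293, 1576, 1859, 2142, 2425, 2709, 2992

j=1: r + 0k = 159.373 → ⌈·⌉ = 160
j=2: r + 1k = 442.554818… → ⌈·⌉ = 443
j=3: r + 2k = 725.736636… → ⌈·⌉ = 726
j=4: r + 3k = 1008.918454… → ⌈·⌉ = 1009
j=5: r + 4k = 1292.100272… → ⌈·⌉ = 1293
j=6: r + 5k = 1575.282090… → ⌈·⌉ = 1576
j=7: r + 6k = 1858.463909… → ⌈·⌉ = 1859
j=8: r + 7k = 2141.645727… → ⌈·⌉ = 2142
j=9: r + 8k = 2424.827545… → ⌈·⌉ = 2425
j=10: r + 9k = 2708.009363… → ⌈·⌉ = 2709
j=11: r + 10k = 2991.191181… → ⌈·⌉ = 2992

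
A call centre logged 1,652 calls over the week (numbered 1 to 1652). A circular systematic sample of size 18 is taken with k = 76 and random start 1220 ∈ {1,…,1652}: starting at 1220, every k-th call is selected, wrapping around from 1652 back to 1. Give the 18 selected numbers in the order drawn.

Selection 1: 1220
Selection 2: 1220 + 76 = 1296
Selection 3: 1296 + 76 = 1372
Selection 4: 1372 + 76 = 1448
Selection 5: 1448 + 76 = 1524
Selection 6: 1524 + 76 = 1600
Selection 7: 1600 + 76 = 1676 → 1676 − 1652 = 24
Selection 8: 24 + 76 = 100
Selection 9: 100 + 76 = 176
Selection 10: 176 + 76 = 252
Selection 11: 252 + 76 = 328
Selection 12: 328 + 76 = 404
Selection 13: 404 + 76 = 480
Selection 14: 480 + 76 = 556
Selection 15: 556 + 76 = 632
Selection 16: 632 + 76 = 708
Selection 17: 708 + 76 = 784
Selection 18: 784 + 76 = 860

1220, 1296, 1372, 1448, 1524, 1600, 24, 100, 176, 252, 328, 404, 480, 556, 632, 708, 784, 860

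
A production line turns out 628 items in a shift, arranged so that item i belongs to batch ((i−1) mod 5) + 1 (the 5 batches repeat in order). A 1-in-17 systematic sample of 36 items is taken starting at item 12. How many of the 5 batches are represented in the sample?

Consecutive selections differ by k = 17, so their batch numbers differ by 17 mod 5 = 2.
gcd(17, 5) = 1, so the sample visits 5/1 = 5 distinct residues mod 5.
Start 12 is batch 2; the batches hit are 1, 2, 3, 4, 5.

5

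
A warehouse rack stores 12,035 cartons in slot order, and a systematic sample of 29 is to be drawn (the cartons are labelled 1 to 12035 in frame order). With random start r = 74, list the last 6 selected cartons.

9619, 10034, 10449, 10864, 11279, 11694

k = N/n = 12035/29 = 415
24th selection = 74 + 23×415 = 9619
25th: 9619 + 415 = 10034
26th: 10034 + 415 = 10449
27th: 10449 + 415 = 10864
28th: 10864 + 415 = 11279
29th: 11279 + 415 = 11694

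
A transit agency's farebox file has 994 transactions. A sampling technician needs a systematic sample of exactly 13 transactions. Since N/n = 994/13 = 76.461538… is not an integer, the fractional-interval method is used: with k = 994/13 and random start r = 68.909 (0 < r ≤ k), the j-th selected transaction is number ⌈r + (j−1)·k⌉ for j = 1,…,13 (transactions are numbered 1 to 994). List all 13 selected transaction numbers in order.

69, 146, 222, 299, 375, 452, 528, 605, 681, 758, 834, 910, 987

j=1: r + 0k = 68.909 → ⌈·⌉ = 69
j=2: r + 1k = 145.370538… → ⌈·⌉ = 146
j=3: r + 2k = 221.832076… → ⌈·⌉ = 222
j=4: r + 3k = 298.293615… → ⌈·⌉ = 299
j=5: r + 4k = 374.755153… → ⌈·⌉ = 375
j=6: r + 5k = 451.216692… → ⌈·⌉ = 452
j=7: r + 6k = 527.678230… → ⌈·⌉ = 528
j=8: r + 7k = 604.139769… → ⌈·⌉ = 605
j=9: r + 8k = 680.601307… → ⌈·⌉ = 681
j=10: r + 9k = 757.062846… → ⌈·⌉ = 758
j=11: r + 10k = 833.524384… → ⌈·⌉ = 834
j=12: r + 11k = 909.985923… → ⌈·⌉ = 910
j=13: r + 12k = 986.447461… → ⌈·⌉ = 987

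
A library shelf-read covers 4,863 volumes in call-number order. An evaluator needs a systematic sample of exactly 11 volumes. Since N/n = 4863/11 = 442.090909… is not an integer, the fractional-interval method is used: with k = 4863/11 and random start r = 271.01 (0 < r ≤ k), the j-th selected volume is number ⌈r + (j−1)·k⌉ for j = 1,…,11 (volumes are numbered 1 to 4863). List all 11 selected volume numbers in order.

j=1: r + 0k = 271.01 → ⌈·⌉ = 272
j=2: r + 1k = 713.100909… → ⌈·⌉ = 714
j=3: r + 2k = 1155.191818… → ⌈·⌉ = 1156
j=4: r + 3k = 1597.282727… → ⌈·⌉ = 1598
j=5: r + 4k = 2039.373636… → ⌈·⌉ = 2040
j=6: r + 5k = 2481.464545… → ⌈·⌉ = 2482
j=7: r + 6k = 2923.555454… → ⌈·⌉ = 2924
j=8: r + 7k = 3365.646363… → ⌈·⌉ = 3366
j=9: r + 8k = 3807.737272… → ⌈·⌉ = 3808
j=10: r + 9k = 4249.828181… → ⌈·⌉ = 4250
j=11: r + 10k = 4691.919090… → ⌈·⌉ = 4692

272, 714, 1156, 1598, 2040, 2482, 2924, 3366, 3808, 4250, 4692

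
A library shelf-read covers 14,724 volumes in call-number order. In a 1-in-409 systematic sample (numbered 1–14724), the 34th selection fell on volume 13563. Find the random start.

k = 409
r = 13563 − (34−1)×409 = 13563 − 13497 = 66

66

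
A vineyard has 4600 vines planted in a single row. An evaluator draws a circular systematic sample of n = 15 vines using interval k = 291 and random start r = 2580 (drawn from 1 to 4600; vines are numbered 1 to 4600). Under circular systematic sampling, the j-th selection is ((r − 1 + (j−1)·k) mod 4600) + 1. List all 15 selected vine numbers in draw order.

2580, 2871, 3162, 3453, 3744, 4035, 4326, 17, 308, 599, 890, 1181, 1472, 1763, 2054

Selection 1: 2580
Selection 2: 2580 + 291 = 2871
Selection 3: 2871 + 291 = 3162
Selection 4: 3162 + 291 = 3453
Selection 5: 3453 + 291 = 3744
Selection 6: 3744 + 291 = 4035
Selection 7: 4035 + 291 = 4326
Selection 8: 4326 + 291 = 4617 → 4617 − 4600 = 17
Selection 9: 17 + 291 = 308
Selection 10: 308 + 291 = 599
Selection 11: 599 + 291 = 890
Selection 12: 890 + 291 = 1181
Selection 13: 1181 + 291 = 1472
Selection 14: 1472 + 291 = 1763
Selection 15: 1763 + 291 = 2054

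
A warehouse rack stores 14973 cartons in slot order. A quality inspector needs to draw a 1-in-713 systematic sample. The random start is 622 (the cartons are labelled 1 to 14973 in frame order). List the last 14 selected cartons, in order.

8th selection = 622 + 7×713 = 5613
9th: 5613 + 713 = 6326
10th: 6326 + 713 = 7039
11th: 7039 + 713 = 7752
12th: 7752 + 713 = 8465
13th: 8465 + 713 = 9178
14th: 9178 + 713 = 9891
15th: 9891 + 713 = 10604
16th: 10604 + 713 = 11317
17th: 11317 + 713 = 12030
18th: 12030 + 713 = 12743
19th: 12743 + 713 = 13456
20th: 13456 + 713 = 14169
21st: 14169 + 713 = 14882

5613, 6326, 7039, 7752, 8465, 9178, 9891, 10604, 11317, 12030, 12743, 13456, 14169, 14882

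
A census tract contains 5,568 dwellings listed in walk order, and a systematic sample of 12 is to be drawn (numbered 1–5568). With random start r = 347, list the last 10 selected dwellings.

1275, 1739, 2203, 2667, 3131, 3595, 4059, 4523, 4987, 5451

k = N/n = 5568/12 = 464
3rd selection = 347 + 2×464 = 1275
4th: 1275 + 464 = 1739
5th: 1739 + 464 = 2203
6th: 2203 + 464 = 2667
7th: 2667 + 464 = 3131
8th: 3131 + 464 = 3595
9th: 3595 + 464 = 4059
10th: 4059 + 464 = 4523
11th: 4523 + 464 = 4987
12th: 4987 + 464 = 5451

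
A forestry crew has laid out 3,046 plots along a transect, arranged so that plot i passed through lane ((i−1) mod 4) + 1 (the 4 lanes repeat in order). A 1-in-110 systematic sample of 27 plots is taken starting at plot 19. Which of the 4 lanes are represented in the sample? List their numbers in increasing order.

Consecutive selections differ by k = 110, so their lane numbers differ by 110 mod 4 = 2.
gcd(110, 4) = 2, so the sample visits 4/2 = 2 distinct residues mod 4.
Start 19 is lane 3; the lanes hit are 1, 3.

1, 3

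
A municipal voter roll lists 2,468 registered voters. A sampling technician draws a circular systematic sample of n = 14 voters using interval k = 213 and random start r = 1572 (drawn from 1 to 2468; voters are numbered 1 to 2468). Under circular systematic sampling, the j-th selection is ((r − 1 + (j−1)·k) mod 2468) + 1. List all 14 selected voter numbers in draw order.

1572, 1785, 1998, 2211, 2424, 169, 382, 595, 808, 1021, 1234, 1447, 1660, 1873

Selection 1: 1572
Selection 2: 1572 + 213 = 1785
Selection 3: 1785 + 213 = 1998
Selection 4: 1998 + 213 = 2211
Selection 5: 2211 + 213 = 2424
Selection 6: 2424 + 213 = 2637 → 2637 − 2468 = 169
Selection 7: 169 + 213 = 382
Selection 8: 382 + 213 = 595
Selection 9: 595 + 213 = 808
Selection 10: 808 + 213 = 1021
Selection 11: 1021 + 213 = 1234
Selection 12: 1234 + 213 = 1447
Selection 13: 1447 + 213 = 1660
Selection 14: 1660 + 213 = 1873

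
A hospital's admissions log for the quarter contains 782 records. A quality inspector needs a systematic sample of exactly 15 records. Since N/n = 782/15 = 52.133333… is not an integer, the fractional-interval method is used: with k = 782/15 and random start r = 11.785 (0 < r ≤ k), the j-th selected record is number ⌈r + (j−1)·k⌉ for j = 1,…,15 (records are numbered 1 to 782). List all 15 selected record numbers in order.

j=1: r + 0k = 11.785 → ⌈·⌉ = 12
j=2: r + 1k = 63.918333… → ⌈·⌉ = 64
j=3: r + 2k = 116.051666… → ⌈·⌉ = 117
j=4: r + 3k = 168.185 → ⌈·⌉ = 169
j=5: r + 4k = 220.318333… → ⌈·⌉ = 221
j=6: r + 5k = 272.451666… → ⌈·⌉ = 273
j=7: r + 6k = 324.585 → ⌈·⌉ = 325
j=8: r + 7k = 376.718333… → ⌈·⌉ = 377
j=9: r + 8k = 428.851666… → ⌈·⌉ = 429
j=10: r + 9k = 480.985 → ⌈·⌉ = 481
j=11: r + 10k = 533.118333… → ⌈·⌉ = 534
j=12: r + 11k = 585.251666… → ⌈·⌉ = 586
j=13: r + 12k = 637.385 → ⌈·⌉ = 638
j=14: r + 13k = 689.518333… → ⌈·⌉ = 690
j=15: r + 14k = 741.651666… → ⌈·⌉ = 742

12, 64, 117, 169, 221, 273, 325, 377, 429, 481, 534, 586, 638, 690, 742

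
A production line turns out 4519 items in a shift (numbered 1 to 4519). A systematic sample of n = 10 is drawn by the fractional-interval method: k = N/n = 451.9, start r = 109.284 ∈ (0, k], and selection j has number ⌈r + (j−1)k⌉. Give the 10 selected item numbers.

j=1: r + 0k = 109.284 → ⌈·⌉ = 110
j=2: r + 1k = 561.184 → ⌈·⌉ = 562
j=3: r + 2k = 1013.084 → ⌈·⌉ = 1014
j=4: r + 3k = 1464.984 → ⌈·⌉ = 1465
j=5: r + 4k = 1916.884 → ⌈·⌉ = 1917
j=6: r + 5k = 2368.784 → ⌈·⌉ = 2369
j=7: r + 6k = 2820.684 → ⌈·⌉ = 2821
j=8: r + 7k = 3272.584 → ⌈·⌉ = 3273
j=9: r + 8k = 3724.484 → ⌈·⌉ = 3725
j=10: r + 9k = 4176.384 → ⌈·⌉ = 4177

110, 562, 1014, 1465, 1917, 2369, 2821, 3273, 3725, 4177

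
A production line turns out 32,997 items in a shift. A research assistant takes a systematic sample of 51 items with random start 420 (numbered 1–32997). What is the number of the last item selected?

k = 32997/51 = 647
51st selection = r + (51−1)·k = 420 + 50×647 = 420 + 32350 = 32770

32770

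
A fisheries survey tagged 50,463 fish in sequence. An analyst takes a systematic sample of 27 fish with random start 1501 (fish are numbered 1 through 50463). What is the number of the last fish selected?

50095

k = 50463/27 = 1869
27th selection = r + (27−1)·k = 1501 + 26×1869 = 1501 + 48594 = 50095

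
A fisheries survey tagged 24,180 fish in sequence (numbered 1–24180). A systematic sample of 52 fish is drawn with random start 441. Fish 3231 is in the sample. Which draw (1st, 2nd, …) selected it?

7

k = 24180/52 = 465
position = (3231 − 441)/465 + 1 = 2790/465 + 1 = 6 + 1 = 7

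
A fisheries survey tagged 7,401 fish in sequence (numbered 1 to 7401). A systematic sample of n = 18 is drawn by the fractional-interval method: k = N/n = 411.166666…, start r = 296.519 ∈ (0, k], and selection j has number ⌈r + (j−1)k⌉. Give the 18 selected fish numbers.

297, 708, 1119, 1531, 1942, 2353, 2764, 3175, 3586, 3998, 4409, 4820, 5231, 5642, 6053, 6465, 6876, 7287

j=1: r + 0k = 296.519 → ⌈·⌉ = 297
j=2: r + 1k = 707.685666… → ⌈·⌉ = 708
j=3: r + 2k = 1118.852333… → ⌈·⌉ = 1119
j=4: r + 3k = 1530.019 → ⌈·⌉ = 1531
j=5: r + 4k = 1941.185666… → ⌈·⌉ = 1942
j=6: r + 5k = 2352.352333… → ⌈·⌉ = 2353
j=7: r + 6k = 2763.519 → ⌈·⌉ = 2764
j=8: r + 7k = 3174.685666… → ⌈·⌉ = 3175
j=9: r + 8k = 3585.852333… → ⌈·⌉ = 3586
j=10: r + 9k = 3997.019 → ⌈·⌉ = 3998
j=11: r + 10k = 4408.185666… → ⌈·⌉ = 4409
j=12: r + 11k = 4819.352333… → ⌈·⌉ = 4820
j=13: r + 12k = 5230.519 → ⌈·⌉ = 5231
j=14: r + 13k = 5641.685666… → ⌈·⌉ = 5642
j=15: r + 14k = 6052.852333… → ⌈·⌉ = 6053
j=16: r + 15k = 6464.019 → ⌈·⌉ = 6465
j=17: r + 16k = 6875.185666… → ⌈·⌉ = 6876
j=18: r + 17k = 7286.352333… → ⌈·⌉ = 7287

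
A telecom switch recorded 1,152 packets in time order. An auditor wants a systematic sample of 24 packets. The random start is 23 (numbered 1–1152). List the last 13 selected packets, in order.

551, 599, 647, 695, 743, 791, 839, 887, 935, 983, 1031, 1079, 1127

k = N/n = 1152/24 = 48
12th selection = 23 + 11×48 = 551
13th: 551 + 48 = 599
14th: 599 + 48 = 647
15th: 647 + 48 = 695
16th: 695 + 48 = 743
17th: 743 + 48 = 791
18th: 791 + 48 = 839
19th: 839 + 48 = 887
20th: 887 + 48 = 935
21st: 935 + 48 = 983
22nd: 983 + 48 = 1031
23rd: 1031 + 48 = 1079
24th: 1079 + 48 = 1127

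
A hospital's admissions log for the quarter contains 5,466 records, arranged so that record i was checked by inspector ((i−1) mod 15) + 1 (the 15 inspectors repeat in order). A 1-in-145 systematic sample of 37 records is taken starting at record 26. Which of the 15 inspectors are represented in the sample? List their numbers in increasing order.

Consecutive selections differ by k = 145, so their inspector numbers differ by 145 mod 15 = 10.
gcd(145, 15) = 5, so the sample visits 15/5 = 3 distinct residues mod 15.
Start 26 is inspector 11; the inspectors hit are 1, 6, 11.

1, 6, 11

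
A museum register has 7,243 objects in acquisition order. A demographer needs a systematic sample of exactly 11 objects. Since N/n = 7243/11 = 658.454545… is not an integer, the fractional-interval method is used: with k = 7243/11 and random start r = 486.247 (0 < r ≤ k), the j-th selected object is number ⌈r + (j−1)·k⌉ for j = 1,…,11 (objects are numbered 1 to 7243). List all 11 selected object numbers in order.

j=1: r + 0k = 486.247 → ⌈·⌉ = 487
j=2: r + 1k = 1144.701545… → ⌈·⌉ = 1145
j=3: r + 2k = 1803.156090… → ⌈·⌉ = 1804
j=4: r + 3k = 2461.610636… → ⌈·⌉ = 2462
j=5: r + 4k = 3120.065181… → ⌈·⌉ = 3121
j=6: r + 5k = 3778.519727… → ⌈·⌉ = 3779
j=7: r + 6k = 4436.974272… → ⌈·⌉ = 4437
j=8: r + 7k = 5095.428818… → ⌈·⌉ = 5096
j=9: r + 8k = 5753.883363… → ⌈·⌉ = 5754
j=10: r + 9k = 6412.337909… → ⌈·⌉ = 6413
j=11: r + 10k = 7070.792454… → ⌈·⌉ = 7071

487, 1145, 1804, 2462, 3121, 3779, 4437, 5096, 5754, 6413, 7071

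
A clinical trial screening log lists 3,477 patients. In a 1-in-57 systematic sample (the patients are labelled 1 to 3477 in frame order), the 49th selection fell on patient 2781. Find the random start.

k = 57
r = 2781 − (49−1)×57 = 2781 − 2736 = 45

45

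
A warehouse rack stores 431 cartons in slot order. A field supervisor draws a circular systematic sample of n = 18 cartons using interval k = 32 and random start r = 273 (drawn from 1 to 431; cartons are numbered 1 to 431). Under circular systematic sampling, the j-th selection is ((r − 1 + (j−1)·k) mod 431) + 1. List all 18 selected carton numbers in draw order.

273, 305, 337, 369, 401, 2, 34, 66, 98, 130, 162, 194, 226, 258, 290, 322, 354, 386

Selection 1: 273
Selection 2: 273 + 32 = 305
Selection 3: 305 + 32 = 337
Selection 4: 337 + 32 = 369
Selection 5: 369 + 32 = 401
Selection 6: 401 + 32 = 433 → 433 − 431 = 2
Selection 7: 2 + 32 = 34
Selection 8: 34 + 32 = 66
Selection 9: 66 + 32 = 98
Selection 10: 98 + 32 = 130
Selection 11: 130 + 32 = 162
Selection 12: 162 + 32 = 194
Selection 13: 194 + 32 = 226
Selection 14: 226 + 32 = 258
Selection 15: 258 + 32 = 290
Selection 16: 290 + 32 = 322
Selection 17: 322 + 32 = 354
Selection 18: 354 + 32 = 386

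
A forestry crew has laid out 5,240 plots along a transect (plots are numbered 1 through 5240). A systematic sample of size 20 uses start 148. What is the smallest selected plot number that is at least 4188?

4340

k = 5240/20 = 262
Steps past start: ⌈(4188 − 148)/262⌉ = ⌈4040/262⌉ = 16
Selected plot: 148 + 16×262 = 4340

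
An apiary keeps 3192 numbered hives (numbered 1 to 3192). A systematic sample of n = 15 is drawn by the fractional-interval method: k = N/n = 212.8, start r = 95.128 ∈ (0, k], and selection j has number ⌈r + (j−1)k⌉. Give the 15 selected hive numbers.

j=1: r + 0k = 95.128 → ⌈·⌉ = 96
j=2: r + 1k = 307.928 → ⌈·⌉ = 308
j=3: r + 2k = 520.728 → ⌈·⌉ = 521
j=4: r + 3k = 733.528 → ⌈·⌉ = 734
j=5: r + 4k = 946.328 → ⌈·⌉ = 947
j=6: r + 5k = 1159.128 → ⌈·⌉ = 1160
j=7: r + 6k = 1371.928 → ⌈·⌉ = 1372
j=8: r + 7k = 1584.728 → ⌈·⌉ = 1585
j=9: r + 8k = 1797.528 → ⌈·⌉ = 1798
j=10: r + 9k = 2010.328 → ⌈·⌉ = 2011
j=11: r + 10k = 2223.128 → ⌈·⌉ = 2224
j=12: r + 11k = 2435.928 → ⌈·⌉ = 2436
j=13: r + 12k = 2648.728 → ⌈·⌉ = 2649
j=14: r + 13k = 2861.528 → ⌈·⌉ = 2862
j=15: r + 14k = 3074.328 → ⌈·⌉ = 3075

96, 308, 521, 734, 947, 1160, 1372, 1585, 1798, 2011, 2224, 2436, 2649, 2862, 3075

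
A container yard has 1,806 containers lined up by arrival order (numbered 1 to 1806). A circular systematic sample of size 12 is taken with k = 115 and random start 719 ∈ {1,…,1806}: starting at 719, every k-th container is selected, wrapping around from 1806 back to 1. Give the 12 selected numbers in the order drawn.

Selection 1: 719
Selection 2: 719 + 115 = 834
Selection 3: 834 + 115 = 949
Selection 4: 949 + 115 = 1064
Selection 5: 1064 + 115 = 1179
Selection 6: 1179 + 115 = 1294
Selection 7: 1294 + 115 = 1409
Selection 8: 1409 + 115 = 1524
Selection 9: 1524 + 115 = 1639
Selection 10: 1639 + 115 = 1754
Selection 11: 1754 + 115 = 1869 → 1869 − 1806 = 63
Selection 12: 63 + 115 = 178

719, 834, 949, 1064, 1179, 1294, 1409, 1524, 1639, 1754, 63, 178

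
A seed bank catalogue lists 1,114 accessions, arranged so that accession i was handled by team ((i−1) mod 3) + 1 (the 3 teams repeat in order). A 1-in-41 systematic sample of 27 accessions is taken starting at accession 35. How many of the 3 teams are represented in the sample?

Consecutive selections differ by k = 41, so their team numbers differ by 41 mod 3 = 2.
gcd(41, 3) = 1, so the sample visits 3/1 = 3 distinct residues mod 3.
Start 35 is team 2; the teams hit are 1, 2, 3.

3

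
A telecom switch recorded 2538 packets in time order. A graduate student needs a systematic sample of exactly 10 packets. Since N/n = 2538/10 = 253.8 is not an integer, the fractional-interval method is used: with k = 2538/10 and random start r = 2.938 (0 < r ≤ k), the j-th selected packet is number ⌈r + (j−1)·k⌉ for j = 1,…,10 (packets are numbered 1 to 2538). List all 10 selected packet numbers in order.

j=1: r + 0k = 2.938 → ⌈·⌉ = 3
j=2: r + 1k = 256.738 → ⌈·⌉ = 257
j=3: r + 2k = 510.538 → ⌈·⌉ = 511
j=4: r + 3k = 764.338 → ⌈·⌉ = 765
j=5: r + 4k = 1018.138 → ⌈·⌉ = 1019
j=6: r + 5k = 1271.938 → ⌈·⌉ = 1272
j=7: r + 6k = 1525.738 → ⌈·⌉ = 1526
j=8: r + 7k = 1779.538 → ⌈·⌉ = 1780
j=9: r + 8k = 2033.338 → ⌈·⌉ = 2034
j=10: r + 9k = 2287.138 → ⌈·⌉ = 2288

3, 257, 511, 765, 1019, 1272, 1526, 1780, 2034, 2288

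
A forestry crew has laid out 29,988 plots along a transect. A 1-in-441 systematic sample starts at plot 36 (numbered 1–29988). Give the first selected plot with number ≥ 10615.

10620

k = 441
Steps past start: ⌈(10615 − 36)/441⌉ = ⌈10579/441⌉ = 24
Selected plot: 36 + 24×441 = 10620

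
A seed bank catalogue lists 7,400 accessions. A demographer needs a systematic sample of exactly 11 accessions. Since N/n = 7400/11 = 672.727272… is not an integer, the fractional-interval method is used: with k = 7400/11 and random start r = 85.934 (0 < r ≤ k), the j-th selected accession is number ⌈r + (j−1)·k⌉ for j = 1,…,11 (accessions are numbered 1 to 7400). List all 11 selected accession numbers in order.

j=1: r + 0k = 85.934 → ⌈·⌉ = 86
j=2: r + 1k = 758.661272… → ⌈·⌉ = 759
j=3: r + 2k = 1431.388545… → ⌈·⌉ = 1432
j=4: r + 3k = 2104.115818… → ⌈·⌉ = 2105
j=5: r + 4k = 2776.843090… → ⌈·⌉ = 2777
j=6: r + 5k = 3449.570363… → ⌈·⌉ = 3450
j=7: r + 6k = 4122.297636… → ⌈·⌉ = 4123
j=8: r + 7k = 4795.024909… → ⌈·⌉ = 4796
j=9: r + 8k = 5467.752181… → ⌈·⌉ = 5468
j=10: r + 9k = 6140.479454… → ⌈·⌉ = 6141
j=11: r + 10k = 6813.206727… → ⌈·⌉ = 6814

86, 759, 1432, 2105, 2777, 3450, 4123, 4796, 5468, 6141, 6814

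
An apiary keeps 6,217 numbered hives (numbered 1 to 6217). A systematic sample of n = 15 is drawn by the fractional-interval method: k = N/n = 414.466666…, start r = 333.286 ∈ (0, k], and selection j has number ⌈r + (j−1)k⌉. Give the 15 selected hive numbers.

j=1: r + 0k = 333.286 → ⌈·⌉ = 334
j=2: r + 1k = 747.752666… → ⌈·⌉ = 748
j=3: r + 2k = 1162.219333… → ⌈·⌉ = 1163
j=4: r + 3k = 1576.686 → ⌈·⌉ = 1577
j=5: r + 4k = 1991.152666… → ⌈·⌉ = 1992
j=6: r + 5k = 2405.619333… → ⌈·⌉ = 2406
j=7: r + 6k = 2820.086 → ⌈·⌉ = 2821
j=8: r + 7k = 3234.552666… → ⌈·⌉ = 3235
j=9: r + 8k = 3649.019333… → ⌈·⌉ = 3650
j=10: r + 9k = 4063.486 → ⌈·⌉ = 4064
j=11: r + 10k = 4477.952666… → ⌈·⌉ = 4478
j=12: r + 11k = 4892.419333… → ⌈·⌉ = 4893
j=13: r + 12k = 5306.886 → ⌈·⌉ = 5307
j=14: r + 13k = 5721.352666… → ⌈·⌉ = 5722
j=15: r + 14k = 6135.819333… → ⌈·⌉ = 6136

334, 748, 1163, 1577, 1992, 2406, 2821, 3235, 3650, 4064, 4478, 4893, 5307, 5722, 6136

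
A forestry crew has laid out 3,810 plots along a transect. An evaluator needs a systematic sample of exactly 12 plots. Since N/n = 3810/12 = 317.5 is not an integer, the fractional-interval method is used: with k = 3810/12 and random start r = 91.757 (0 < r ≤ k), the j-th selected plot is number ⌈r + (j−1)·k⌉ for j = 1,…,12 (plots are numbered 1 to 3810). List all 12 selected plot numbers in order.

j=1: r + 0k = 91.757 → ⌈·⌉ = 92
j=2: r + 1k = 409.257 → ⌈·⌉ = 410
j=3: r + 2k = 726.757 → ⌈·⌉ = 727
j=4: r + 3k = 1044.257 → ⌈·⌉ = 1045
j=5: r + 4k = 1361.757 → ⌈·⌉ = 1362
j=6: r + 5k = 1679.257 → ⌈·⌉ = 1680
j=7: r + 6k = 1996.757 → ⌈·⌉ = 1997
j=8: r + 7k = 2314.257 → ⌈·⌉ = 2315
j=9: r + 8k = 2631.757 → ⌈·⌉ = 2632
j=10: r + 9k = 2949.257 → ⌈·⌉ = 2950
j=11: r + 10k = 3266.757 → ⌈·⌉ = 3267
j=12: r + 11k = 3584.257 → ⌈·⌉ = 3585

92, 410, 727, 1045, 1362, 1680, 1997, 2315, 2632, 2950, 3267, 3585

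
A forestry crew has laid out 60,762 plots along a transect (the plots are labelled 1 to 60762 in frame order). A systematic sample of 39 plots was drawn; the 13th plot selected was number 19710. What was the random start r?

1014

k = 60762/39 = 1558
r = 19710 − (13−1)×1558 = 19710 − 18696 = 1014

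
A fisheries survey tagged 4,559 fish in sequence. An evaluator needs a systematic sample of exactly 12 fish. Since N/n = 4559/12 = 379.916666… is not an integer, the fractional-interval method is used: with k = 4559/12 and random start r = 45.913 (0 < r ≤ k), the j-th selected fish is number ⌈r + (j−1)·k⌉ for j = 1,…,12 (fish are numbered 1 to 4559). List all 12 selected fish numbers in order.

46, 426, 806, 1186, 1566, 1946, 2326, 2706, 3086, 3466, 3846, 4225

j=1: r + 0k = 45.913 → ⌈·⌉ = 46
j=2: r + 1k = 425.829666… → ⌈·⌉ = 426
j=3: r + 2k = 805.746333… → ⌈·⌉ = 806
j=4: r + 3k = 1185.663 → ⌈·⌉ = 1186
j=5: r + 4k = 1565.579666… → ⌈·⌉ = 1566
j=6: r + 5k = 1945.496333… → ⌈·⌉ = 1946
j=7: r + 6k = 2325.413 → ⌈·⌉ = 2326
j=8: r + 7k = 2705.329666… → ⌈·⌉ = 2706
j=9: r + 8k = 3085.246333… → ⌈·⌉ = 3086
j=10: r + 9k = 3465.163 → ⌈·⌉ = 3466
j=11: r + 10k = 3845.079666… → ⌈·⌉ = 3846
j=12: r + 11k = 4224.996333… → ⌈·⌉ = 4225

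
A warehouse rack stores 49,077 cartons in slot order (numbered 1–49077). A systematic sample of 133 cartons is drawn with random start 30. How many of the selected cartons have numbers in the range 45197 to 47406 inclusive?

6

k = 49077/133 = 369
First selection ≥ 45197: 30 + ⌈(45197−30)/369⌉·369 = 30 + 123×369 = 45417
Last selection ≤ 47406: 30 + ⌊(47406−30)/369⌋·369 = 30 + 128×369 = 47262
Count = 128 − 123 + 1 = 6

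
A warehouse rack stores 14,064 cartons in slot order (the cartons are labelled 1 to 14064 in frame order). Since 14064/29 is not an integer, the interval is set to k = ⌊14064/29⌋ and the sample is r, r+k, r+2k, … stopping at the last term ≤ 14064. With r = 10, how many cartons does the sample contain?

k = ⌊14064/29⌋ = 484
Achieved size = ⌊(14064 − 10)/484⌋ + 1 = ⌊14054/484⌋ + 1 = 29 + 1 = 30
(last selection: 10 + 29×484 = 14046 ≤ 14064; next would be 14530 > 14064)

30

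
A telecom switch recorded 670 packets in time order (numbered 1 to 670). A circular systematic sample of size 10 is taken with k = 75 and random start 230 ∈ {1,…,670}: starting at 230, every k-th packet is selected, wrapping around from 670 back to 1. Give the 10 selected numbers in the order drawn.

230, 305, 380, 455, 530, 605, 10, 85, 160, 235

Selection 1: 230
Selection 2: 230 + 75 = 305
Selection 3: 305 + 75 = 380
Selection 4: 380 + 75 = 455
Selection 5: 455 + 75 = 530
Selection 6: 530 + 75 = 605
Selection 7: 605 + 75 = 680 → 680 − 670 = 10
Selection 8: 10 + 75 = 85
Selection 9: 85 + 75 = 160
Selection 10: 160 + 75 = 235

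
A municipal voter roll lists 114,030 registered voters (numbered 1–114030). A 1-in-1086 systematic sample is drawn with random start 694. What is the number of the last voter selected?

k = 1086
105th selection = r + (105−1)·k = 694 + 104×1086 = 694 + 112944 = 113638

113638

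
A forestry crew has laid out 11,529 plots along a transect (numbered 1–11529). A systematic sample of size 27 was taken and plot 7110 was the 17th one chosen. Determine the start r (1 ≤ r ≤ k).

k = 11529/27 = 427
r = 7110 − (17−1)×427 = 7110 − 6832 = 278

278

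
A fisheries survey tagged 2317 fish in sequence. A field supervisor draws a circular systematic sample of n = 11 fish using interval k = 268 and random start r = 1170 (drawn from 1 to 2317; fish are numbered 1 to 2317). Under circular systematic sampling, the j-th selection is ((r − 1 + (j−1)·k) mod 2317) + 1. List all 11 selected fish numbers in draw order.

1170, 1438, 1706, 1974, 2242, 193, 461, 729, 997, 1265, 1533

Selection 1: 1170
Selection 2: 1170 + 268 = 1438
Selection 3: 1438 + 268 = 1706
Selection 4: 1706 + 268 = 1974
Selection 5: 1974 + 268 = 2242
Selection 6: 2242 + 268 = 2510 → 2510 − 2317 = 193
Selection 7: 193 + 268 = 461
Selection 8: 461 + 268 = 729
Selection 9: 729 + 268 = 997
Selection 10: 997 + 268 = 1265
Selection 11: 1265 + 268 = 1533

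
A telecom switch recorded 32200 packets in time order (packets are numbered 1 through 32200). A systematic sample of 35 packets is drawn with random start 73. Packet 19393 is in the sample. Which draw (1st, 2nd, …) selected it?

k = 32200/35 = 920
position = (19393 − 73)/920 + 1 = 19320/920 + 1 = 21 + 1 = 22

22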